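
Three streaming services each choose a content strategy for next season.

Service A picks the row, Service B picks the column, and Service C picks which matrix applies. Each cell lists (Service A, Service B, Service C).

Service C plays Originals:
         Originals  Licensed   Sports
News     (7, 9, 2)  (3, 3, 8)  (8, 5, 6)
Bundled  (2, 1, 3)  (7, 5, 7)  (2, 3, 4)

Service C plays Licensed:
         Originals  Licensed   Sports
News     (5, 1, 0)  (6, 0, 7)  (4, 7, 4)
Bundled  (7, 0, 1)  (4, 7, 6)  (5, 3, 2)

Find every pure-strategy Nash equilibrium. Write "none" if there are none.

Check each profile: it is a Nash equilibrium iff no player can strictly gain by switching unilaterally.
(News, Originals, Originals): Service A gets 7, best alternative 2; Service B gets 9, best alternative 5; Service C gets 2, best alternative 0. No profitable deviation — NE.
(News, Originals, Licensed): Service A can switch to Bundled (5 → 7). Not NE.
(News, Licensed, Originals): Service A can switch to Bundled (3 → 7). Not NE.
(News, Licensed, Licensed): Service B can switch to Originals (0 → 1). Not NE.
(News, Sports, Originals): Service B can switch to Originals (5 → 9). Not NE.
(News, Sports, Licensed): Service A can switch to Bundled (4 → 5). Not NE.
(Bundled, Originals, Originals): Service A can switch to News (2 → 7). Not NE.
(Bundled, Licensed, Originals): Service A gets 7, best alternative 3; Service B gets 5, best alternative 3; Service C gets 7, best alternative 6. No profitable deviation — NE.
(The remaining 4 profiles each have a profitable deviation by the same check.)

Pure-strategy Nash equilibria: (News, Originals, Originals); (Bundled, Licensed, Originals)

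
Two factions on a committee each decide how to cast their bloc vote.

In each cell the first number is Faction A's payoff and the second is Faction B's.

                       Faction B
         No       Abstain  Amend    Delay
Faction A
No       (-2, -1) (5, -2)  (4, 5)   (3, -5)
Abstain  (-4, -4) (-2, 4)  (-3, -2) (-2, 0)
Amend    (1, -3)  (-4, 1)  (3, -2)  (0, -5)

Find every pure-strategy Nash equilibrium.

Pure NE: (No, Amend)

(No, No): Faction A can switch to Amend (-2 → 1). Not NE.
(No, Abstain): Faction B can switch to No (-2 → -1). Not NE.
(No, Amend): Faction A gets 4, best alternative 3; Faction B gets 5, best alternative -1. No profitable deviation — NE.
(No, Delay): Faction B can switch to No (-5 → -1). Not NE.
(Abstain, No): Faction A can switch to No (-4 → -2). Not NE.
(Abstain, Abstain): Faction A can switch to No (-2 → 5). Not NE.
(Abstain, Amend): Faction A can switch to No (-3 → 4). Not NE.
(Abstain, Delay): Faction A can switch to No (-2 → 3). Not NE.
(Amend, No): Faction B can switch to Abstain (-3 → 1). Not NE.
(Amend, Abstain): Faction A can switch to No (-4 → 5). Not NE.
(Amend, Amend): Faction A can switch to No (3 → 4). Not NE.
(The remaining 1 profile has a profitable deviation by the same check.)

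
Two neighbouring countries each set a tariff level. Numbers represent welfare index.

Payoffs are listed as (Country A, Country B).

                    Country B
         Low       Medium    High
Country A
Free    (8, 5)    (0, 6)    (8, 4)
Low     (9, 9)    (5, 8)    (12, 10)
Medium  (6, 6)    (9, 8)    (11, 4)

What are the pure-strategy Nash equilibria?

Pure-strategy Nash equilibria: (Low, High); (Medium, Medium)

Country A against Low: payoffs 8, 9, 6 → best response Low.
Country A against Medium: payoffs 0, 5, 9 → best response Medium.
Country A against High: payoffs 8, 12, 11 → best response Low.
Country B against Free: payoffs 5, 6, 4 → best response Medium.
Country B against Low: payoffs 9, 8, 10 → best response High.
Country B against Medium: payoffs 6, 8, 4 → best response Medium.
Mutual best responses: (Low, High); (Medium, Medium).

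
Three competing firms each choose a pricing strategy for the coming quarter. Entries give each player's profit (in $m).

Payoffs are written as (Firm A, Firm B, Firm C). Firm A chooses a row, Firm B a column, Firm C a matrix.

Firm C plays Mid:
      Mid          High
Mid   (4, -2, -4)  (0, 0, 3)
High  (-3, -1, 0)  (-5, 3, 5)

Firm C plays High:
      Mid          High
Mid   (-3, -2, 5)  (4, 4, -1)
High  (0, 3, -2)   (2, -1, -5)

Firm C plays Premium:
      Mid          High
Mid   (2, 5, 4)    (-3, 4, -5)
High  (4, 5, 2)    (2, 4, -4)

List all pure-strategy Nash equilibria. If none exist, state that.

(Mid, Mid, Mid): Firm B can switch to High (-2 → 0). Not NE.
(Mid, Mid, High): Firm A can switch to High (-3 → 0). Not NE.
(Mid, Mid, Premium): Firm A can switch to High (2 → 4). Not NE.
(Mid, High, Mid): Firm A gets 0, best alternative -5; Firm B gets 0, best alternative -2; Firm C gets 3, best alternative -1. No profitable deviation — NE.
(Mid, High, High): Firm C can switch to Mid (-1 → 3). Not NE.
(Mid, High, Premium): Firm A can switch to High (-3 → 2). Not NE.
(High, Mid, Mid): Firm A can switch to Mid (-3 → 4). Not NE.
(High, Mid, Premium): Firm A gets 4, best alternative 2; Firm B gets 5, best alternative 4; Firm C gets 2, best alternative 0. No profitable deviation — NE.
(The remaining 4 profiles each have a profitable deviation by the same check.)

(Mid, High, Mid) and (High, Mid, Premium)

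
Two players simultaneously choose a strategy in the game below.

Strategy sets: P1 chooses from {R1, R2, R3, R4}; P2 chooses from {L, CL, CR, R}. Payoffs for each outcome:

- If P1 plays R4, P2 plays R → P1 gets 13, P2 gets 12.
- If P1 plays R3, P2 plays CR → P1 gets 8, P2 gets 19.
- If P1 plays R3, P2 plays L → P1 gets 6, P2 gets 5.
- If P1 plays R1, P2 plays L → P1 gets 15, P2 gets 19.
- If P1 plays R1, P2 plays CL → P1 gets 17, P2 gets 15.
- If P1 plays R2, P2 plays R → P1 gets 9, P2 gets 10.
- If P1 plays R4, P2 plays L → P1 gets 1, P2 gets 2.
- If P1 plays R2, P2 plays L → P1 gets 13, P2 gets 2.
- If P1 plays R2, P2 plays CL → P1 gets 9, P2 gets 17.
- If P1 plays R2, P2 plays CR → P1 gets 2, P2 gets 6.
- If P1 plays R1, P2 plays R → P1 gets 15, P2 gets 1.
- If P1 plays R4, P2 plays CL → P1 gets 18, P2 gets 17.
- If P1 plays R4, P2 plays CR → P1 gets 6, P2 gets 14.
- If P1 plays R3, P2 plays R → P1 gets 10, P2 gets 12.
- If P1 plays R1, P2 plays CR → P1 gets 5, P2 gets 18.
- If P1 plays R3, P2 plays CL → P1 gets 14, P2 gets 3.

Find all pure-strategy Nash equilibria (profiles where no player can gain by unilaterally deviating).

(R1, L): P1 gets 15, best alternative 13; P2 gets 19, best alternative 18. No profitable deviation — NE.
(R1, CL): P1 can switch to R4 (17 → 18). Not NE.
(R1, CR): P1 can switch to R3 (5 → 8). Not NE.
(R1, R): P2 can switch to L (1 → 19). Not NE.
(R2, L): P1 can switch to R1 (13 → 15). Not NE.
(R2, CL): P1 can switch to R1 (9 → 17). Not NE.
(R2, CR): P1 can switch to R1 (2 → 5). Not NE.
(R2, R): P1 can switch to R1 (9 → 15). Not NE.
(R3, L): P1 can switch to R1 (6 → 15). Not NE.
(R3, CL): P1 can switch to R1 (14 → 17). Not NE.
(R3, CR): P1 gets 8, best alternative 6; P2 gets 19, best alternative 12. No profitable deviation — NE.
(R3, R): P1 can switch to R1 (10 → 15). Not NE.
(R4, L): P1 can switch to R1 (1 → 15). Not NE.
(R4, CL): P1 gets 18, best alternative 17; P2 gets 17, best alternative 14. No profitable deviation — NE.
(R4, CR): P1 can switch to R3 (6 → 8). Not NE.
(The remaining 1 profile has a profitable deviation by the same check.)

Pure-strategy Nash equilibria: (R1, L) and (R3, CR) and (R4, CL)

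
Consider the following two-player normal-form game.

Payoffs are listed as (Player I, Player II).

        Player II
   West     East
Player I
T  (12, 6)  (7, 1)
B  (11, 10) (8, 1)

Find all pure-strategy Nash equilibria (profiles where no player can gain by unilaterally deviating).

The unique pure-strategy Nash equilibrium is (T, West).

Check each profile: it is a Nash equilibrium iff no player can strictly gain by switching unilaterally.
(T, West): Player I gets 12, best alternative 11; Player II gets 6, best alternative 1. No profitable deviation — NE.
(T, East): Player I can switch to B (7 → 8). Not NE.
(B, West): Player I can switch to T (11 → 12). Not NE.
(B, East): Player II can switch to West (1 → 10). Not NE.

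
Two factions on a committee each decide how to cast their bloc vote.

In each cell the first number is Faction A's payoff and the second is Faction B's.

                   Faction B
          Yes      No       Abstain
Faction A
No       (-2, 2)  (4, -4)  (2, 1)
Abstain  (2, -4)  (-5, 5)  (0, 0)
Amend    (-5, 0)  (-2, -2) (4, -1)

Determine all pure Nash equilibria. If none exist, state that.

For each strategy profile, look for a profitable unilateral deviation.
(No, Yes): Faction A can switch to Abstain (-2 → 2). Not NE.
(No, No): Faction B can switch to Yes (-4 → 2). Not NE.
(No, Abstain): Faction A can switch to Amend (2 → 4). Not NE.
(Abstain, Yes): Faction B can switch to No (-4 → 5). Not NE.
(Abstain, No): Faction A can switch to No (-5 → 4). Not NE.
(Abstain, Abstain): Faction A can switch to No (0 → 2). Not NE.
(The remaining 3 profiles each have a profitable deviation by the same check.)

No pure-strategy Nash equilibrium.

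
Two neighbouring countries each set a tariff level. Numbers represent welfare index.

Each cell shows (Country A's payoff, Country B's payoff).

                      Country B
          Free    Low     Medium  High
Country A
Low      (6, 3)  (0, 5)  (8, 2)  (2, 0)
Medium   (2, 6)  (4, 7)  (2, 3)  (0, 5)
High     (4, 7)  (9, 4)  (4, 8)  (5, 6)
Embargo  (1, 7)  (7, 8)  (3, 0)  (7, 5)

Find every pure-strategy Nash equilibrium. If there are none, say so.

Country A against Free: payoffs 6, 2, 4, 1 → best response Low.
Country A against Low: payoffs 0, 4, 9, 7 → best response High.
Country A against Medium: payoffs 8, 2, 4, 3 → best response Low.
Country A against High: payoffs 2, 0, 5, 7 → best response Embargo.
Country B against Low: payoffs 3, 5, 2, 0 → best response Low.
Country B against Medium: payoffs 6, 7, 3, 5 → best response Low.
Country B against High: payoffs 7, 4, 8, 6 → best response Medium.
Country B against Embargo: payoffs 7, 8, 0, 5 → best response Low.
No profile is a mutual best response for all players.

none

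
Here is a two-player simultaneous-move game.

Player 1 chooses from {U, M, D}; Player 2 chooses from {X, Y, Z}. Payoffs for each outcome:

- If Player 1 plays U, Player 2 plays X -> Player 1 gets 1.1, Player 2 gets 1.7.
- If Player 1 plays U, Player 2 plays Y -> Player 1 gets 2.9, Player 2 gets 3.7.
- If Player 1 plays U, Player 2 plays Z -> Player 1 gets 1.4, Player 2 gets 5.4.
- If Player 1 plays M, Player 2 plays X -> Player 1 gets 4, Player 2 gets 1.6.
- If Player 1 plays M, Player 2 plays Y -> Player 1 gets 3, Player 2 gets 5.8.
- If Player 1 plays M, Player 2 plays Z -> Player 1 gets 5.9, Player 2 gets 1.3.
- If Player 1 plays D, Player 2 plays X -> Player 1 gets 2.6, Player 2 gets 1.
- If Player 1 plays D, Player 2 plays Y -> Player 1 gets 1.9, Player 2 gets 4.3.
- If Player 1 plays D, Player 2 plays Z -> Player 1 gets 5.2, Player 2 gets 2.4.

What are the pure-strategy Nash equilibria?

Player 1 against X: payoffs 1.1, 4, 2.6 → best response M.
Player 1 against Y: payoffs 2.9, 3, 1.9 → best response M.
Player 1 against Z: payoffs 1.4, 5.9, 5.2 → best response M.
Player 2 against U: payoffs 1.7, 3.7, 5.4 → best response Z.
Player 2 against M: payoffs 1.6, 5.8, 1.3 → best response Y.
Player 2 against D: payoffs 1, 4.3, 2.4 → best response Y.
Mutual best responses: (M, Y).

(M, Y)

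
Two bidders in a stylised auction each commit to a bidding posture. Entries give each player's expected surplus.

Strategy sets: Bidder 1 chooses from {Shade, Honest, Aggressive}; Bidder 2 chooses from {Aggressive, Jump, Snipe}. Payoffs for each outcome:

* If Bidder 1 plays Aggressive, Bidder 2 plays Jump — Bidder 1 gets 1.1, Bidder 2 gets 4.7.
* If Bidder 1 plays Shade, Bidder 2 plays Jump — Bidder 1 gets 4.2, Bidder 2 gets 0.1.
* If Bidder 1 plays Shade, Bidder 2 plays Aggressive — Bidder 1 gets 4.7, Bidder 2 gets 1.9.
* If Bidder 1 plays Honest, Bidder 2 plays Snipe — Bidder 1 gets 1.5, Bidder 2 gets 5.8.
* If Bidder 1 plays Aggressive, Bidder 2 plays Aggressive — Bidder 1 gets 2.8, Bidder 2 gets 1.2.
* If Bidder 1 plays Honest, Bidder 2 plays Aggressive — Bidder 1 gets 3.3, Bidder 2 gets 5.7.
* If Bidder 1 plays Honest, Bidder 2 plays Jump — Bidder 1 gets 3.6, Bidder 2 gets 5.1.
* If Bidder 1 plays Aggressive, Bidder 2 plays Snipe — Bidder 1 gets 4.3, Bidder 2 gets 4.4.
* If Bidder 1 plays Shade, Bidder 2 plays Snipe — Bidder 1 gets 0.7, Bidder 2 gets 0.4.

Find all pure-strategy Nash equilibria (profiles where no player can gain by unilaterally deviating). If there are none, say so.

(Shade, Aggressive)

For each player, find the best response to each opponent profile; mutual best responses are the pure NE.
Bidder 1 against Aggressive: payoffs 4.7, 3.3, 2.8 → best response Shade.
Bidder 1 against Jump: payoffs 4.2, 3.6, 1.1 → best response Shade.
Bidder 1 against Snipe: payoffs 0.7, 1.5, 4.3 → best response Aggressive.
Bidder 2 against Shade: payoffs 1.9, 0.1, 0.4 → best response Aggressive.
Bidder 2 against Honest: payoffs 5.7, 5.1, 5.8 → best response Snipe.
Bidder 2 against Aggressive: payoffs 1.2, 4.7, 4.4 → best response Jump.
Mutual best responses: (Shade, Aggressive).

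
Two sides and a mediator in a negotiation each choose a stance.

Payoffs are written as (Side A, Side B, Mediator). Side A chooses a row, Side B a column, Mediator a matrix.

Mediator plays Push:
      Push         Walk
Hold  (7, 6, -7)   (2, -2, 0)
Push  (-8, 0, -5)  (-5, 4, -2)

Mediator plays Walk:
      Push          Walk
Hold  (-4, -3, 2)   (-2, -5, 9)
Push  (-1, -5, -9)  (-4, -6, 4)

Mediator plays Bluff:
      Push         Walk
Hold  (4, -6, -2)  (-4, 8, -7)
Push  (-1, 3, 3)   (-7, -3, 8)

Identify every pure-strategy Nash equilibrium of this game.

No pure-strategy Nash equilibrium.

(Hold, Push, Push): Mediator can switch to Walk (-7 → 2). Not NE.
(Hold, Push, Walk): Side A can switch to Push (-4 → -1). Not NE.
(Hold, Push, Bluff): Side B can switch to Walk (-6 → 8). Not NE.
(Hold, Walk, Push): Side B can switch to Push (-2 → 6). Not NE.
(Hold, Walk, Walk): Side B can switch to Push (-5 → -3). Not NE.
(Hold, Walk, Bluff): Mediator can switch to Push (-7 → 0). Not NE.
(Push, Push, Push): Side A can switch to Hold (-8 → 7). Not NE.
(Push, Push, Walk): Mediator can switch to Push (-9 → -5). Not NE.
(Push, Push, Bluff): Side A can switch to Hold (-1 → 4). Not NE.
(Push, Walk, Push): Side A can switch to Hold (-5 → 2). Not NE.
(Push, Walk, Walk): Side A can switch to Hold (-4 → -2). Not NE.
(Push, Walk, Bluff): Side A can switch to Hold (-7 → -4). Not NE.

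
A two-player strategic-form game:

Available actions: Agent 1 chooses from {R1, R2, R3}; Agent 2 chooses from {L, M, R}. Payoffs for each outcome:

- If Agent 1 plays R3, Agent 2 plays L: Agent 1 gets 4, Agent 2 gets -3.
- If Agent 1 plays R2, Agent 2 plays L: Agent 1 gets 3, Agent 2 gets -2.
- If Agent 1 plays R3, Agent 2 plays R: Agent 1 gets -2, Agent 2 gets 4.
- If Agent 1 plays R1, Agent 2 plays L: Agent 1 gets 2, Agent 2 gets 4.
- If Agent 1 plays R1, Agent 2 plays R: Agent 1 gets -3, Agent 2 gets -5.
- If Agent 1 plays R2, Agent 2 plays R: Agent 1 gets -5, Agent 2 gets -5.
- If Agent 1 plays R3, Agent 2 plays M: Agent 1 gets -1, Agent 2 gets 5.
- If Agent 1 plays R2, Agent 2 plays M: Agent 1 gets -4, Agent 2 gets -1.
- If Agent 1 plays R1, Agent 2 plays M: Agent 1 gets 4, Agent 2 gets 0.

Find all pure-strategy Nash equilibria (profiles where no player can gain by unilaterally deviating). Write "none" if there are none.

There is no pure-strategy Nash equilibrium.

For each player, find the best response to each opponent profile; mutual best responses are the pure NE.
Agent 1 against L: payoffs 2, 3, 4 → best response R3.
Agent 1 against M: payoffs 4, -4, -1 → best response R1.
Agent 1 against R: payoffs -3, -5, -2 → best response R3.
Agent 2 against R1: payoffs 4, 0, -5 → best response L.
Agent 2 against R2: payoffs -2, -1, -5 → best response M.
Agent 2 against R3: payoffs -3, 5, 4 → best response M.
No profile is a mutual best response for all players.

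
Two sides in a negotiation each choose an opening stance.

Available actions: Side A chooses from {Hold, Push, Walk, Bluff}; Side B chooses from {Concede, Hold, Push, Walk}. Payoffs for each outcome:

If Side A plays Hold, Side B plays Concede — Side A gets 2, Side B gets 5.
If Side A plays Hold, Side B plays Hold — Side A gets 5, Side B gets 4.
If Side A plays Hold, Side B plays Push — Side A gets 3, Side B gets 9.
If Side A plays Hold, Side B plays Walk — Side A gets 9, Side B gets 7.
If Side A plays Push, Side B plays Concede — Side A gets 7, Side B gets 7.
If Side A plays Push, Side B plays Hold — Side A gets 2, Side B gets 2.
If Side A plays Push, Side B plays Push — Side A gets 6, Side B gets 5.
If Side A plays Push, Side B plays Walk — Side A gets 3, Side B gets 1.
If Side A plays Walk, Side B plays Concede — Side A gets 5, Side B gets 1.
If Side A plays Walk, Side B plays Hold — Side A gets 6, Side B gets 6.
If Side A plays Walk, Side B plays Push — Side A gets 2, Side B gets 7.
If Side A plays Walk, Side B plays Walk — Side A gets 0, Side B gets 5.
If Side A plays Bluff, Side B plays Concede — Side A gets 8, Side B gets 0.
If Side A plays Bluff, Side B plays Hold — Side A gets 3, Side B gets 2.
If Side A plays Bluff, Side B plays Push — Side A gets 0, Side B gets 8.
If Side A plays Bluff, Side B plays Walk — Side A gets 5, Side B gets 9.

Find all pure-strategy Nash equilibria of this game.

(Hold, Concede): Side A can switch to Push (2 → 7). Not NE.
(Hold, Hold): Side A can switch to Walk (5 → 6). Not NE.
(Hold, Push): Side A can switch to Push (3 → 6). Not NE.
(Hold, Walk): Side B can switch to Push (7 → 9). Not NE.
(Push, Concede): Side A can switch to Bluff (7 → 8). Not NE.
(Push, Hold): Side A can switch to Hold (2 → 5). Not NE.
(Push, Push): Side B can switch to Concede (5 → 7). Not NE.
(Push, Walk): Side A can switch to Hold (3 → 9). Not NE.
(Walk, Concede): Side A can switch to Push (5 → 7). Not NE.
(Walk, Hold): Side B can switch to Push (6 → 7). Not NE.
(The remaining 6 profiles each have a profitable deviation by the same check.)

There is no pure-strategy Nash equilibrium.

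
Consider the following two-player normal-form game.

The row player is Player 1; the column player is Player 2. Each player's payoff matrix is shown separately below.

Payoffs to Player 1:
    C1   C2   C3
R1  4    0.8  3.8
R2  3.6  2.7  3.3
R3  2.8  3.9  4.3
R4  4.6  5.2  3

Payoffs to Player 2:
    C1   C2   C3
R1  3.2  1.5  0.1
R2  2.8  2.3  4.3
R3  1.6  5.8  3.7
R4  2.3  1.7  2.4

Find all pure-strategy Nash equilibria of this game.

(R1, C1): Player 1 can switch to R4 (4 → 4.6). Not NE.
(R1, C2): Player 1 can switch to R2 (0.8 → 2.7). Not NE.
(R1, C3): Player 1 can switch to R3 (3.8 → 4.3). Not NE.
(R2, C1): Player 1 can switch to R1 (3.6 → 4). Not NE.
(R2, C2): Player 1 can switch to R3 (2.7 → 3.9). Not NE.
(R2, C3): Player 1 can switch to R1 (3.3 → 3.8). Not NE.
(R3, C1): Player 1 can switch to R1 (2.8 → 4). Not NE.
(R3, C2): Player 1 can switch to R4 (3.9 → 5.2). Not NE.
(The remaining 4 profiles each have a profitable deviation by the same check.)

There is no pure-strategy Nash equilibrium.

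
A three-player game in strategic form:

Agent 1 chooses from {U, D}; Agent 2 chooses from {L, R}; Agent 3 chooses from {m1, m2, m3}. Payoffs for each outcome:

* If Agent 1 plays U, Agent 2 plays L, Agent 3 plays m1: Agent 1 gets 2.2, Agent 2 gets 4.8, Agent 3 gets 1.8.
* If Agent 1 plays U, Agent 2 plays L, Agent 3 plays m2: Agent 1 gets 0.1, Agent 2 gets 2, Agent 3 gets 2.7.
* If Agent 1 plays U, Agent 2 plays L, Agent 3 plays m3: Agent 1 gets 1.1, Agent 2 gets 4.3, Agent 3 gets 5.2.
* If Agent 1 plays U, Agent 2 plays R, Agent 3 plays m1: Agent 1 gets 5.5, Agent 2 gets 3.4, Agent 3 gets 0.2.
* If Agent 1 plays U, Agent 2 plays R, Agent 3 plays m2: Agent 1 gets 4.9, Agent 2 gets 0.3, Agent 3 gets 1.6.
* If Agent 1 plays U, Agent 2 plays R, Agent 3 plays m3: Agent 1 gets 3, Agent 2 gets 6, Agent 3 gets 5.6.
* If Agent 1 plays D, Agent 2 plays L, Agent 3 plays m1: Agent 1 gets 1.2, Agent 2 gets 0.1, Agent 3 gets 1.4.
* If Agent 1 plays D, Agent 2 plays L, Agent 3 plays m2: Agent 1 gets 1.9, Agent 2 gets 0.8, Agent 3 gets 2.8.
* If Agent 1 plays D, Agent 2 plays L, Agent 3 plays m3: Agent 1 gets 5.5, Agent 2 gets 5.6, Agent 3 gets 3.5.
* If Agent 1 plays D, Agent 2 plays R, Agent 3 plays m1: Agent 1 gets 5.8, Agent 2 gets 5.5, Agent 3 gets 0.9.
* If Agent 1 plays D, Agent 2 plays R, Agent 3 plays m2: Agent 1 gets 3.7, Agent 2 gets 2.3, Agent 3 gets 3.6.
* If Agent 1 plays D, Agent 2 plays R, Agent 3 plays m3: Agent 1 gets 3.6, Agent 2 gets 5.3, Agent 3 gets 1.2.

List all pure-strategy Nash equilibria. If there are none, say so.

The unique pure-strategy Nash equilibrium is (D, L, m3).

For each strategy profile, look for a profitable unilateral deviation.
(U, L, m1): Agent 3 can switch to m2 (1.8 → 2.7). Not NE.
(U, L, m2): Agent 1 can switch to D (0.1 → 1.9). Not NE.
(U, L, m3): Agent 1 can switch to D (1.1 → 5.5). Not NE.
(U, R, m1): Agent 1 can switch to D (5.5 → 5.8). Not NE.
(U, R, m2): Agent 2 can switch to L (0.3 → 2). Not NE.
(U, R, m3): Agent 1 can switch to D (3 → 3.6). Not NE.
(D, L, m1): Agent 1 can switch to U (1.2 → 2.2). Not NE.
(D, L, m2): Agent 2 can switch to R (0.8 → 2.3). Not NE.
(D, L, m3): Agent 1 gets 5.5, best alternative 1.1; Agent 2 gets 5.6, best alternative 5.3; Agent 3 gets 3.5, best alternative 2.8. No profitable deviation — NE.
(The remaining 3 profiles each have a profitable deviation by the same check.)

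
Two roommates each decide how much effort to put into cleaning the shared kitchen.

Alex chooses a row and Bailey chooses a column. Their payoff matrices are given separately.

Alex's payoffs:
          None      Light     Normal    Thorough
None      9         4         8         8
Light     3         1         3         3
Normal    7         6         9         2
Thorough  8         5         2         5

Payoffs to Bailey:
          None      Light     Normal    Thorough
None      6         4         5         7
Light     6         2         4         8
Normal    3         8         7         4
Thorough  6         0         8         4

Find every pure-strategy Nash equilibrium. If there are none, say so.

(None, Thorough); (Normal, Light)

(None, None): Bailey can switch to Thorough (6 → 7). Not NE.
(None, Light): Alex can switch to Normal (4 → 6). Not NE.
(None, Normal): Alex can switch to Normal (8 → 9). Not NE.
(None, Thorough): Alex gets 8, best alternative 5; Bailey gets 7, best alternative 6. No profitable deviation — NE.
(Light, None): Alex can switch to None (3 → 9). Not NE.
(Light, Light): Alex can switch to None (1 → 4). Not NE.
(Light, Normal): Alex can switch to None (3 → 8). Not NE.
(Normal, Light): Alex gets 6, best alternative 5; Bailey gets 8, best alternative 7. No profitable deviation — NE.
(The remaining 8 profiles each have a profitable deviation by the same check.)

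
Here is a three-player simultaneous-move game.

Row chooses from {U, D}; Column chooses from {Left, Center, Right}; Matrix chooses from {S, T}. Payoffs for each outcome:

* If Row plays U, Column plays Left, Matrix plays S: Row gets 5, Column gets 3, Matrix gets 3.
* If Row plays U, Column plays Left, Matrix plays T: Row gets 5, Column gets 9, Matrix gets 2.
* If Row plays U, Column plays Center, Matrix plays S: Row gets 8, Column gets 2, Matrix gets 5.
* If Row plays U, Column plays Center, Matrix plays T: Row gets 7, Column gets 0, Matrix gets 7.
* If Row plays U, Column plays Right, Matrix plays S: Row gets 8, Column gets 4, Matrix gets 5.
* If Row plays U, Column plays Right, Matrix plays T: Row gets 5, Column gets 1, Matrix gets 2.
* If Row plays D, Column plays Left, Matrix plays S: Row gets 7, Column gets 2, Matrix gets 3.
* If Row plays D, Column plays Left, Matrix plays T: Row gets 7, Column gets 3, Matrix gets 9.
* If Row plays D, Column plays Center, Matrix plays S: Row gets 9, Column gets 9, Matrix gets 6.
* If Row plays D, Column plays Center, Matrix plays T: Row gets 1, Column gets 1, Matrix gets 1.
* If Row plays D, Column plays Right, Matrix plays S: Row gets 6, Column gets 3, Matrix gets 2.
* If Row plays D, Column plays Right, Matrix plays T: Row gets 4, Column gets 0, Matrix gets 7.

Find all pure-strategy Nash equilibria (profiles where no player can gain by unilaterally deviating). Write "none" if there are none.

(U, Left, S): Row can switch to D (5 → 7). Not NE.
(U, Left, T): Row can switch to D (5 → 7). Not NE.
(U, Center, S): Row can switch to D (8 → 9). Not NE.
(U, Center, T): Column can switch to Left (0 → 9). Not NE.
(U, Right, S): Row gets 8, best alternative 6; Column gets 4, best alternative 3; Matrix gets 5, best alternative 2. No profitable deviation — NE.
(U, Right, T): Column can switch to Left (1 → 9). Not NE.
(D, Left, S): Column can switch to Center (2 → 9). Not NE.
(D, Left, T): Row gets 7, best alternative 5; Column gets 3, best alternative 1; Matrix gets 9, best alternative 3. No profitable deviation — NE.
(D, Center, S): Row gets 9, best alternative 8; Column gets 9, best alternative 3; Matrix gets 6, best alternative 1. No profitable deviation — NE.
(D, Center, T): Row can switch to U (1 → 7). Not NE.
(D, Right, S): Row can switch to U (6 → 8). Not NE.
(D, Right, T): Row can switch to U (4 → 5). Not NE.

The pure Nash equilibria are (U, Right, S); (D, Left, T); (D, Center, S).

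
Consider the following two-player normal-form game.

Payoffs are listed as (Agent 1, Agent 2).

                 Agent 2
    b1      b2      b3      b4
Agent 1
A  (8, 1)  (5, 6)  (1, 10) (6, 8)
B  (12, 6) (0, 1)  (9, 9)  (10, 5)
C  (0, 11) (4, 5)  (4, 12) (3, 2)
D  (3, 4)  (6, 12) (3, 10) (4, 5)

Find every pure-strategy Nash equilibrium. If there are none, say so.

For each strategy profile, look for a profitable unilateral deviation.
(A, b1): Agent 1 can switch to B (8 → 12). Not NE.
(A, b2): Agent 1 can switch to D (5 → 6). Not NE.
(A, b3): Agent 1 can switch to B (1 → 9). Not NE.
(A, b4): Agent 1 can switch to B (6 → 10). Not NE.
(B, b1): Agent 2 can switch to b3 (6 → 9). Not NE.
(B, b2): Agent 1 can switch to A (0 → 5). Not NE.
(B, b3): Agent 1 gets 9, best alternative 4; Agent 2 gets 9, best alternative 6. No profitable deviation — NE.
(B, b4): Agent 2 can switch to b1 (5 → 6). Not NE.
(C, b1): Agent 1 can switch to A (0 → 8). Not NE.
(C, b2): Agent 1 can switch to A (4 → 5). Not NE.
(C, b3): Agent 1 can switch to B (4 → 9). Not NE.
(C, b4): Agent 1 can switch to A (3 → 6). Not NE.
(D, b1): Agent 1 can switch to A (3 → 8). Not NE.
(D, b2): Agent 1 gets 6, best alternative 5; Agent 2 gets 12, best alternative 10. No profitable deviation — NE.
(The remaining 2 profiles each have a profitable deviation by the same check.)

The pure Nash equilibria are (B, b3), (D, b2).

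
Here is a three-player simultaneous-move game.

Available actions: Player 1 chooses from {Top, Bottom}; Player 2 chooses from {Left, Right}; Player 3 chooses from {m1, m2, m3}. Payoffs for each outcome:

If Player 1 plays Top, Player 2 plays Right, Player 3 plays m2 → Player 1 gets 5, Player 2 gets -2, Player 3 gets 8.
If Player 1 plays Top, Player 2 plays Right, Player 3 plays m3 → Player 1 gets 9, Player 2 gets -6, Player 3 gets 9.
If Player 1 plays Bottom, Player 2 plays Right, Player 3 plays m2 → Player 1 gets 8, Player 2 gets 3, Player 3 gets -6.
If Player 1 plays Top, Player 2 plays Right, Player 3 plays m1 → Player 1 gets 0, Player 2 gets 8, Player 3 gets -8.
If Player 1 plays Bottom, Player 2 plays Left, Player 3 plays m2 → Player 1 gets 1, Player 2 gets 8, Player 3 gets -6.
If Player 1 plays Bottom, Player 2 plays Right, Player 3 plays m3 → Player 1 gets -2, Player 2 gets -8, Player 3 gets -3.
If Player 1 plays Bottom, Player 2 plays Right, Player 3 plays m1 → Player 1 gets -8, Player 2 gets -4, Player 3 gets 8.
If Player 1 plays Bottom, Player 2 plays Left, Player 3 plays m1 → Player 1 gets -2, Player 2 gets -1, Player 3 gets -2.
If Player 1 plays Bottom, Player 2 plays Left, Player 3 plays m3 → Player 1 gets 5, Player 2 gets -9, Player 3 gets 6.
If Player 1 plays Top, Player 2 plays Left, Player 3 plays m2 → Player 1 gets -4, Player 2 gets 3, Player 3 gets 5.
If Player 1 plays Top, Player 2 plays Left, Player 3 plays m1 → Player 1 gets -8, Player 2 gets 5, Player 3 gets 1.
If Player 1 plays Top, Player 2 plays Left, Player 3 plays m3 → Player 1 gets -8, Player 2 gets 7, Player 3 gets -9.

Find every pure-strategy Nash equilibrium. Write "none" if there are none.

(Top, Left, m1): Player 1 can switch to Bottom (-8 → -2). Not NE.
(Top, Left, m2): Player 1 can switch to Bottom (-4 → 1). Not NE.
(Top, Left, m3): Player 1 can switch to Bottom (-8 → 5). Not NE.
(Top, Right, m1): Player 3 can switch to m2 (-8 → 8). Not NE.
(Top, Right, m2): Player 1 can switch to Bottom (5 → 8). Not NE.
(Top, Right, m3): Player 2 can switch to Left (-6 → 7). Not NE.
(Bottom, Left, m1): Player 3 can switch to m3 (-2 → 6). Not NE.
(Bottom, Left, m2): Player 3 can switch to m1 (-6 → -2). Not NE.
(Bottom, Left, m3): Player 2 can switch to Right (-9 → -8). Not NE.
(Bottom, Right, m1): Player 1 can switch to Top (-8 → 0). Not NE.
(Bottom, Right, m2): Player 2 can switch to Left (3 → 8). Not NE.
(Bottom, Right, m3): Player 1 can switch to Top (-2 → 9). Not NE.

This game has no pure Nash equilibrium.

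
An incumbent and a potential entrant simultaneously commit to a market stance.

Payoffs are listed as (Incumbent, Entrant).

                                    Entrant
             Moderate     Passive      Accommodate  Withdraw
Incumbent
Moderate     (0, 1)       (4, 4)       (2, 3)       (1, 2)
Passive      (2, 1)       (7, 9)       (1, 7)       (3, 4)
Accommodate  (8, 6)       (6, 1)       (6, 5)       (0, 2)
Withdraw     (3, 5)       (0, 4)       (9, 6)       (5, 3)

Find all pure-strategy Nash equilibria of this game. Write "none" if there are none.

For each player, find the best response to each opponent profile; mutual best responses are the pure NE.
Incumbent against Moderate: payoffs 0, 2, 8, 3 → best response Accommodate.
Incumbent against Passive: payoffs 4, 7, 6, 0 → best response Passive.
Incumbent against Accommodate: payoffs 2, 1, 6, 9 → best response Withdraw.
Incumbent against Withdraw: payoffs 1, 3, 0, 5 → best response Withdraw.
Entrant against Moderate: payoffs 1, 4, 3, 2 → best response Passive.
Entrant against Passive: payoffs 1, 9, 7, 4 → best response Passive.
Entrant against Accommodate: payoffs 6, 1, 5, 2 → best response Moderate.
Entrant against Withdraw: payoffs 5, 4, 6, 3 → best response Accommodate.
Mutual best responses: (Passive, Passive); (Accommodate, Moderate); (Withdraw, Accommodate).

Pure-strategy Nash equilibria: (Passive, Passive); (Accommodate, Moderate); (Withdraw, Accommodate)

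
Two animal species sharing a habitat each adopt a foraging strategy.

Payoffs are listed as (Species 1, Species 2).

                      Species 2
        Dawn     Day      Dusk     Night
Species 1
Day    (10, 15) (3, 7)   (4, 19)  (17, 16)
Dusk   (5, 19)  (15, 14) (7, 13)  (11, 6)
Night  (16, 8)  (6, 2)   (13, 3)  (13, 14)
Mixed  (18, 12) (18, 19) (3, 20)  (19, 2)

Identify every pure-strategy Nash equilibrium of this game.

Species 1 against Dawn: payoffs 10, 5, 16, 18 → best response Mixed.
Species 1 against Day: payoffs 3, 15, 6, 18 → best response Mixed.
Species 1 against Dusk: payoffs 4, 7, 13, 3 → best response Night.
Species 1 against Night: payoffs 17, 11, 13, 19 → best response Mixed.
Species 2 against Day: payoffs 15, 7, 19, 16 → best response Dusk.
Species 2 against Dusk: payoffs 19, 14, 13, 6 → best response Dawn.
Species 2 against Night: payoffs 8, 2, 3, 14 → best response Night.
Species 2 against Mixed: payoffs 12, 19, 20, 2 → best response Dusk.
No profile is a mutual best response for all players.

This game has no pure Nash equilibrium.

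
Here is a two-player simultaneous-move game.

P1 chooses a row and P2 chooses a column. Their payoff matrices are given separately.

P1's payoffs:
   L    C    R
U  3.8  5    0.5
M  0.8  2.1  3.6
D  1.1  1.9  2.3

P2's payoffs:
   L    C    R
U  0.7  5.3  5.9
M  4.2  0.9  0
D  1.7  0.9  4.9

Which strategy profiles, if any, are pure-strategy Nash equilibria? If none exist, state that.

P1 against L: payoffs 3.8, 0.8, 1.1 → best response U.
P1 against C: payoffs 5, 2.1, 1.9 → best response U.
P1 against R: payoffs 0.5, 3.6, 2.3 → best response M.
P2 against U: payoffs 0.7, 5.3, 5.9 → best response R.
P2 against M: payoffs 4.2, 0.9, 0 → best response L.
P2 against D: payoffs 1.7, 0.9, 4.9 → best response R.
No profile is a mutual best response for all players.

No pure-strategy Nash equilibrium.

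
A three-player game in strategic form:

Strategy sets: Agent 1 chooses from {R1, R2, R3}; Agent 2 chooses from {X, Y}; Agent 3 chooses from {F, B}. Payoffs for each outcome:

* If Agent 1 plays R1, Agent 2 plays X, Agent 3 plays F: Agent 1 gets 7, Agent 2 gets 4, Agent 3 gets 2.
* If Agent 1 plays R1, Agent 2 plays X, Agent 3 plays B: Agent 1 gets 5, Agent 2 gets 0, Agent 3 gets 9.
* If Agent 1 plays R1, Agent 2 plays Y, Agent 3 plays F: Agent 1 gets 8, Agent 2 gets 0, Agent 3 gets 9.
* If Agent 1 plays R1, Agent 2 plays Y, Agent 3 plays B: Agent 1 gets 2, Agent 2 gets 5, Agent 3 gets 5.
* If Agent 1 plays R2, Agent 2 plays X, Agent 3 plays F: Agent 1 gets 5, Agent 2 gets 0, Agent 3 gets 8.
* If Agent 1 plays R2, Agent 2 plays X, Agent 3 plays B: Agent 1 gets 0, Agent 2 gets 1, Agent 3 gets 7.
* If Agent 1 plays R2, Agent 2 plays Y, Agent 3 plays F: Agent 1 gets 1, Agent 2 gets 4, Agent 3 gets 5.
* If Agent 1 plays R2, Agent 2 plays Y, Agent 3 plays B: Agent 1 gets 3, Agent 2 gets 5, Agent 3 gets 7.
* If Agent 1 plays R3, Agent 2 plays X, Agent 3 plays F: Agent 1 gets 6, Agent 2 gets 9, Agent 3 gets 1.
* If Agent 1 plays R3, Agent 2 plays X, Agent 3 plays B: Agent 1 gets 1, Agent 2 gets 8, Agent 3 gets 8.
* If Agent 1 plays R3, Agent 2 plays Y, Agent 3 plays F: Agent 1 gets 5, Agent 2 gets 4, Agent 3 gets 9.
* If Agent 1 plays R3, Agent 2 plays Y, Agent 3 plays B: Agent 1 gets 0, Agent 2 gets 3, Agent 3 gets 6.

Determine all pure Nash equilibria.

Pure NE: (R2, Y, B)

Agent 1 against (X, F): payoffs 7, 5, 6 → best response R1.
Agent 1 against (X, B): payoffs 5, 0, 1 → best response R1.
Agent 1 against (Y, F): payoffs 8, 1, 5 → best response R1.
Agent 1 against (Y, B): payoffs 2, 3, 0 → best response R2.
Agent 2 against (R1, F): payoffs 4, 0 → best response X.
Agent 2 against (R1, B): payoffs 0, 5 → best response Y.
Agent 2 against (R2, F): payoffs 0, 4 → best response Y.
Agent 2 against (R2, B): payoffs 1, 5 → best response Y.
Agent 2 against (R3, F): payoffs 9, 4 → best response X.
Agent 2 against (R3, B): payoffs 8, 3 → best response X.
Agent 3 against (R1, X): payoffs 2, 9 → best response B.
Agent 3 against (R1, Y): payoffs 9, 5 → best response F.
Agent 3 against (R2, X): payoffs 8, 7 → best response F.
Agent 3 against (R2, Y): payoffs 5, 7 → best response B.
Agent 3 against (R3, X): payoffs 1, 8 → best response B.
Agent 3 against (R3, Y): payoffs 9, 6 → best response F.
Mutual best responses: (R2, Y, B).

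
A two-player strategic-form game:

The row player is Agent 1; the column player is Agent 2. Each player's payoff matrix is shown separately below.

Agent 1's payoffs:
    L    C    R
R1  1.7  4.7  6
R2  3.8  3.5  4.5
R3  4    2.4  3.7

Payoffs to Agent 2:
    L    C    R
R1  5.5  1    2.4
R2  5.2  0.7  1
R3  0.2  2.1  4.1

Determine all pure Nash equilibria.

This game has no pure Nash equilibrium.

Agent 1 against L: payoffs 1.7, 3.8, 4 → best response R3.
Agent 1 against C: payoffs 4.7, 3.5, 2.4 → best response R1.
Agent 1 against R: payoffs 6, 4.5, 3.7 → best response R1.
Agent 2 against R1: payoffs 5.5, 1, 2.4 → best response L.
Agent 2 against R2: payoffs 5.2, 0.7, 1 → best response L.
Agent 2 against R3: payoffs 0.2, 2.1, 4.1 → best response R.
No profile is a mutual best response for all players.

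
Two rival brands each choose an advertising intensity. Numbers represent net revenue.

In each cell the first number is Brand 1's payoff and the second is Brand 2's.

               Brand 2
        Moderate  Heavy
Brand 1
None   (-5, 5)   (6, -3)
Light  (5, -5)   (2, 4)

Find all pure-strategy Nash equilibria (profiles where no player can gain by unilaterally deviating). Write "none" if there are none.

No pure-strategy Nash equilibrium.

For each strategy profile, look for a profitable unilateral deviation.
(None, Moderate): Brand 1 can switch to Light (-5 → 5). Not NE.
(None, Heavy): Brand 2 can switch to Moderate (-3 → 5). Not NE.
(Light, Moderate): Brand 2 can switch to Heavy (-5 → 4). Not NE.
(Light, Heavy): Brand 1 can switch to None (2 → 6). Not NE.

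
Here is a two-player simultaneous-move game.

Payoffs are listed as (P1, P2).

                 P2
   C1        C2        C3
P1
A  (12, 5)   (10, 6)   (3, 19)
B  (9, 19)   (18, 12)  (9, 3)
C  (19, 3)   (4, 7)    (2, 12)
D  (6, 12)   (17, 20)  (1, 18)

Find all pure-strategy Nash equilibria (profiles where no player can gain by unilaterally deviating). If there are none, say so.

No pure-strategy Nash equilibrium.

(A, C1): P1 can switch to C (12 → 19). Not NE.
(A, C2): P1 can switch to B (10 → 18). Not NE.
(A, C3): P1 can switch to B (3 → 9). Not NE.
(B, C1): P1 can switch to A (9 → 12). Not NE.
(B, C2): P2 can switch to C1 (12 → 19). Not NE.
(B, C3): P2 can switch to C1 (3 → 19). Not NE.
(C, C1): P2 can switch to C2 (3 → 7). Not NE.
(C, C2): P1 can switch to A (4 → 10). Not NE.
(The remaining 4 profiles each have a profitable deviation by the same check.)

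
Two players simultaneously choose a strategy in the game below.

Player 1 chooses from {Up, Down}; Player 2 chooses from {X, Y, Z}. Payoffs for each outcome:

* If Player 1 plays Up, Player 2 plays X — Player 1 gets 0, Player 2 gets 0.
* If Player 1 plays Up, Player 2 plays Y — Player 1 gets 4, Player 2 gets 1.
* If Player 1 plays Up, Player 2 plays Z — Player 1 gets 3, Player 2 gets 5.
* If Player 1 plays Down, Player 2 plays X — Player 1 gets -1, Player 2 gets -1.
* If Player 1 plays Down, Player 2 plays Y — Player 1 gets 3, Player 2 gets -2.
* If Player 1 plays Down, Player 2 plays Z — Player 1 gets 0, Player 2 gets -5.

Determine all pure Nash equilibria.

Pure NE: (Up, Z)

(Up, X): Player 2 can switch to Y (0 → 1). Not NE.
(Up, Y): Player 2 can switch to Z (1 → 5). Not NE.
(Up, Z): Player 1 gets 3, best alternative 0; Player 2 gets 5, best alternative 1. No profitable deviation — NE.
(Down, X): Player 1 can switch to Up (-1 → 0). Not NE.
(Down, Y): Player 1 can switch to Up (3 → 4). Not NE.
(Down, Z): Player 1 can switch to Up (0 → 3). Not NE.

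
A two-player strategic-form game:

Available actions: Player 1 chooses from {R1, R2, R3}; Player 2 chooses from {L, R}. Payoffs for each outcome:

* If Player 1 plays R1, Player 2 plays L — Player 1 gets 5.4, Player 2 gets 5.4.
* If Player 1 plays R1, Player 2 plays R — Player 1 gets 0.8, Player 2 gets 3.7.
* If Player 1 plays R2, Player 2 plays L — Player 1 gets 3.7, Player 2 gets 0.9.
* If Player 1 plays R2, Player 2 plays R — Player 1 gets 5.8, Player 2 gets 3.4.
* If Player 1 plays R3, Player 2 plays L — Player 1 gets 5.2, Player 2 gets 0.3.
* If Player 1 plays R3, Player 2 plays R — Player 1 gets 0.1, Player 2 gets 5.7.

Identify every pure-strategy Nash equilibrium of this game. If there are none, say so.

Mark each player's best response to every combination of opponents' strategies; a profile where every player is best-responding is a pure Nash equilibrium.
Player 1 against L: payoffs 5.4, 3.7, 5.2 → best response R1.
Player 1 against R: payoffs 0.8, 5.8, 0.1 → best response R2.
Player 2 against R1: payoffs 5.4, 3.7 → best response L.
Player 2 against R2: payoffs 0.9, 3.4 → best response R.
Player 2 against R3: payoffs 0.3, 5.7 → best response R.
Mutual best responses: (R1, L); (R2, R).

The pure Nash equilibria are (R1, L) and (R2, R).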